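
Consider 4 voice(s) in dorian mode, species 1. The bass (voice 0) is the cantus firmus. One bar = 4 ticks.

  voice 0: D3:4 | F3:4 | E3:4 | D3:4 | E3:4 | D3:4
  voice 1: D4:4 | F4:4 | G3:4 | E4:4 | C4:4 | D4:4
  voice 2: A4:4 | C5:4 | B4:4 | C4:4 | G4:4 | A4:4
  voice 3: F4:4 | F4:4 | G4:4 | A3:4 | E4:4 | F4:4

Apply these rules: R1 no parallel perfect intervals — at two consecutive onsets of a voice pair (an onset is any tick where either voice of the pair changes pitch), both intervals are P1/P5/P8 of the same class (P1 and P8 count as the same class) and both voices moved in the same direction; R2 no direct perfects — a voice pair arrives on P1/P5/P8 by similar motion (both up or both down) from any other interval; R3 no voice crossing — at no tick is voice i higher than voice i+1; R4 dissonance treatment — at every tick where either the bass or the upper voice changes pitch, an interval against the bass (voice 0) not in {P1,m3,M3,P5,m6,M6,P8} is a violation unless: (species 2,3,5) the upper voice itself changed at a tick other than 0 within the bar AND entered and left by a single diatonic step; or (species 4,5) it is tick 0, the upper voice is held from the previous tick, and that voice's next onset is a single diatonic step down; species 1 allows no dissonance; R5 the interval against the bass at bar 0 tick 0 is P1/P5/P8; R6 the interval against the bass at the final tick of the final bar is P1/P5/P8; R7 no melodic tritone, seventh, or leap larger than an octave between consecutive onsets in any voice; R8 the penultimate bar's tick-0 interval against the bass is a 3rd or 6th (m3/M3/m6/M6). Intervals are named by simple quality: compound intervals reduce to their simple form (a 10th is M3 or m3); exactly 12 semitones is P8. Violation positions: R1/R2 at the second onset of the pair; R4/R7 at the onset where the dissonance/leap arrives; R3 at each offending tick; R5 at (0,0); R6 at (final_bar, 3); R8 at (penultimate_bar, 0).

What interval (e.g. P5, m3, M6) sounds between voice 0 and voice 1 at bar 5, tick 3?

P8

voice 0=D3 voice 1=D4 -> P8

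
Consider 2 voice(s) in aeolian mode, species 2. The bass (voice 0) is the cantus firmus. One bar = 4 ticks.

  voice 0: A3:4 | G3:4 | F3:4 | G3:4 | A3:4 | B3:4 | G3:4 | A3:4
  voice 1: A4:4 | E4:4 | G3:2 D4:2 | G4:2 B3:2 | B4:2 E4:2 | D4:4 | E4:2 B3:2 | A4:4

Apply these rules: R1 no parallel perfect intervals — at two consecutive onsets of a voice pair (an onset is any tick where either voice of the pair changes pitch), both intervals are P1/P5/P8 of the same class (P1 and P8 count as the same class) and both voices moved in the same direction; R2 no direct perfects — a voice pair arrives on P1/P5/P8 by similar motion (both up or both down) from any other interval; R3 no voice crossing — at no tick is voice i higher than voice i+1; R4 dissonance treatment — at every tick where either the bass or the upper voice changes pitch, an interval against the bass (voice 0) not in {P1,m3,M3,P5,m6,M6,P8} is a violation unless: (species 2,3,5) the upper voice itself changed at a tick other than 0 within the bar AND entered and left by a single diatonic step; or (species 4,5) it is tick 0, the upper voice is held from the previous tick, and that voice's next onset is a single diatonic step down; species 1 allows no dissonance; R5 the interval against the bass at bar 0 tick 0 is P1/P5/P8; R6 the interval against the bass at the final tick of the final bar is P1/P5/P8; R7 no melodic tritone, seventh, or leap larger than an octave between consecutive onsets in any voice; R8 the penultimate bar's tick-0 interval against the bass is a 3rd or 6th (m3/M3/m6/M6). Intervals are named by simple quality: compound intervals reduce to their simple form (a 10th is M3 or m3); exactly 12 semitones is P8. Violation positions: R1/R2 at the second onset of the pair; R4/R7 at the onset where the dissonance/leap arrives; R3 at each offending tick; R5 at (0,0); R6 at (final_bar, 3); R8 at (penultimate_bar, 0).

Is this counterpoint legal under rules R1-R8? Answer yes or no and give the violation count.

bar 0: v0=A3 v1=A4 (P8)
bar 1: v0=G3 v1=E4 (M6)
bar 2: v0=F3 v1=G3 (M2)
bar 3: v0=G3 v1=G4 (P8)
bar 4: v0=A3 v1=B4 (M2)
bar 5: v0=B3 v1=D4 (m3)
bar 6: v0=G3 v1=E4 (M6)
bar 7: v0=A3 v1=A4 (P8)
  R4 @ bar2.0: F3/G3 M2 untreated
  R2 @ bar3.0: F3/D4 M6 -> G3/G4 P8 similar
  R4 @ bar4.0: A3/B4 M2 untreated
  R2 @ bar7.0: G3/B3 M3 -> A3/A4 P8 similar
  R7 @ bar7.0: B3->A4 leap 10st

No (5 violations)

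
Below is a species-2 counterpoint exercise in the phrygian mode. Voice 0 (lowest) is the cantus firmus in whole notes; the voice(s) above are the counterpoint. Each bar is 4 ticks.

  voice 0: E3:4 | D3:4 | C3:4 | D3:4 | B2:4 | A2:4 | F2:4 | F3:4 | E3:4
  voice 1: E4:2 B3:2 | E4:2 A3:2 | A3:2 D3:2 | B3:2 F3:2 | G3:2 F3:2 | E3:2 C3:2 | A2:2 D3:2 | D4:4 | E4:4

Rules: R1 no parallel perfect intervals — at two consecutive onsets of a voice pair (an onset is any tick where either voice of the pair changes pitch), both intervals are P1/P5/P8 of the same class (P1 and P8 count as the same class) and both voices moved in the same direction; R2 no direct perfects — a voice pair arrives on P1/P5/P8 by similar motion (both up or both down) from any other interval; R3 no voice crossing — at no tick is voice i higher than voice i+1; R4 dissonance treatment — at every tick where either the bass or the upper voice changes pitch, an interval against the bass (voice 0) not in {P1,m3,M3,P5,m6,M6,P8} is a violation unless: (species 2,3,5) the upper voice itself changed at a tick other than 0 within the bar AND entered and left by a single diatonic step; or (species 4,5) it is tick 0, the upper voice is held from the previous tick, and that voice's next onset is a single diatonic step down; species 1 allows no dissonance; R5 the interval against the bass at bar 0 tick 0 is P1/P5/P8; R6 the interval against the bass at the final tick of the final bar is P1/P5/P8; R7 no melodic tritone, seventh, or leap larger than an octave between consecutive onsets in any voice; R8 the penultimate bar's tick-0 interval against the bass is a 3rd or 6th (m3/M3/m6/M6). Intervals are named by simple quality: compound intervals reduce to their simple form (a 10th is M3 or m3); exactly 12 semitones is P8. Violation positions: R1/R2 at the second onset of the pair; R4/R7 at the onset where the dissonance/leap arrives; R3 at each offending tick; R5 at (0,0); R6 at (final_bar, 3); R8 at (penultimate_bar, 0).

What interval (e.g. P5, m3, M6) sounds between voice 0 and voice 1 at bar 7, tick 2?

voice 0=F3 voice 1=D4 -> M6

M6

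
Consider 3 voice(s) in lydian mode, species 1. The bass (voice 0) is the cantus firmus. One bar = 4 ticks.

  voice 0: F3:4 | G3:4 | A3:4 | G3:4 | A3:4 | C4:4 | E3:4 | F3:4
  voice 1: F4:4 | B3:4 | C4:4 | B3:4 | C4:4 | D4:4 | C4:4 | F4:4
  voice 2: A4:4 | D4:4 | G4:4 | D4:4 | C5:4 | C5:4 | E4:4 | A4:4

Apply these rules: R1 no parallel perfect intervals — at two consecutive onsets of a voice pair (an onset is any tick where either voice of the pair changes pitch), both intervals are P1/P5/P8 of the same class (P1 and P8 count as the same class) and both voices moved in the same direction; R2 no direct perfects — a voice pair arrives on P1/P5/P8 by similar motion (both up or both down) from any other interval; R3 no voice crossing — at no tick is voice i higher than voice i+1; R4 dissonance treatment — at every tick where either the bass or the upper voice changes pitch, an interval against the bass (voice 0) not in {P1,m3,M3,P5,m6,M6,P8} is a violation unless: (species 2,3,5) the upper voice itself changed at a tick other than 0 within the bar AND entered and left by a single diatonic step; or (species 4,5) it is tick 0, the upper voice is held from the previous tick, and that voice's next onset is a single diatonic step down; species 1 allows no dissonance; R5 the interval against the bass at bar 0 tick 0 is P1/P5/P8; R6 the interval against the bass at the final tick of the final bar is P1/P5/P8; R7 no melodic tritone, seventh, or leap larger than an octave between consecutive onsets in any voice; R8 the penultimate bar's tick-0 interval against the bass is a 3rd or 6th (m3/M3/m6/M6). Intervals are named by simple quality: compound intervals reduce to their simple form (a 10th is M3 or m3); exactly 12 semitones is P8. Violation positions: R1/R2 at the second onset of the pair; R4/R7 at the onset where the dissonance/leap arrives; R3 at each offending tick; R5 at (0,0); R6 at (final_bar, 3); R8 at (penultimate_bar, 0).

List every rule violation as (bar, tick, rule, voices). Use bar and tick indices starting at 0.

(0, 0, R5, (0, 2))
(1, 0, R7, (1,))
(2, 0, R2, (1, 2))
(2, 0, R4, (0, 2))
(3, 0, R2, (0, 2))
(4, 0, R2, (1, 2))
(4, 0, R7, (2,))
(5, 0, R4, (0, 1))
(6, 0, R1, (0, 2))
(6, 0, R8, (0, 2))
(7, 0, R2, (0, 1))
(7, 3, R6, (0, 2))

bar 0: v0=F3 v1=F4 v2=A4 downbeat M3
bar 1: v0=G3 v1=B3 v2=D4 downbeat P5
bar 2: v0=A3 v1=C4 v2=G4 downbeat m7
bar 3: v0=G3 v1=B3 v2=D4 downbeat P5
bar 4: v0=A3 v1=C4 v2=C5 downbeat m3
bar 5: v0=C4 v1=D4 v2=C5 downbeat P8
bar 6: v0=E3 v1=C4 v2=E4 downbeat P8
bar 7: v0=F3 v1=F4 v2=A4 downbeat M3
  -> R5 @ bar 0 tick 0 v(0, 2): opens on M3
  -> R7 @ bar 1 tick 0 v(1,): F4->B3 leap 6st
  -> R2 @ bar 2 tick 0 v(1, 2): B3/D4 m3 -> C4/G4 P5 similar
  -> R4 @ bar 2 tick 0 v(0, 2): A3/G4 m7 untreated
  -> R2 @ bar 3 tick 0 v(0, 2): A3/G4 m7 -> G3/D4 P5 similar
  -> R2 @ bar 4 tick 0 v(1, 2): B3/D4 m3 -> C4/C5 P8 similar
  -> R7 @ bar 4 tick 0 v(2,): D4->C5 leap 10st
  -> R4 @ bar 5 tick 0 v(0, 1): C4/D4 M2 untreated
  -> R1 @ bar 6 tick 0 v(0, 2): C4/C5 P8 -> E3/E4 P8 similar
  -> R8 @ bar 6 tick 0 v(0, 2): penult P8 not 3rd/6th
  -> R2 @ bar 7 tick 0 v(0, 1): E3/C4 m6 -> F3/F4 P8 similar
  -> R6 @ bar 7 tick 3 v(0, 2): closes on M3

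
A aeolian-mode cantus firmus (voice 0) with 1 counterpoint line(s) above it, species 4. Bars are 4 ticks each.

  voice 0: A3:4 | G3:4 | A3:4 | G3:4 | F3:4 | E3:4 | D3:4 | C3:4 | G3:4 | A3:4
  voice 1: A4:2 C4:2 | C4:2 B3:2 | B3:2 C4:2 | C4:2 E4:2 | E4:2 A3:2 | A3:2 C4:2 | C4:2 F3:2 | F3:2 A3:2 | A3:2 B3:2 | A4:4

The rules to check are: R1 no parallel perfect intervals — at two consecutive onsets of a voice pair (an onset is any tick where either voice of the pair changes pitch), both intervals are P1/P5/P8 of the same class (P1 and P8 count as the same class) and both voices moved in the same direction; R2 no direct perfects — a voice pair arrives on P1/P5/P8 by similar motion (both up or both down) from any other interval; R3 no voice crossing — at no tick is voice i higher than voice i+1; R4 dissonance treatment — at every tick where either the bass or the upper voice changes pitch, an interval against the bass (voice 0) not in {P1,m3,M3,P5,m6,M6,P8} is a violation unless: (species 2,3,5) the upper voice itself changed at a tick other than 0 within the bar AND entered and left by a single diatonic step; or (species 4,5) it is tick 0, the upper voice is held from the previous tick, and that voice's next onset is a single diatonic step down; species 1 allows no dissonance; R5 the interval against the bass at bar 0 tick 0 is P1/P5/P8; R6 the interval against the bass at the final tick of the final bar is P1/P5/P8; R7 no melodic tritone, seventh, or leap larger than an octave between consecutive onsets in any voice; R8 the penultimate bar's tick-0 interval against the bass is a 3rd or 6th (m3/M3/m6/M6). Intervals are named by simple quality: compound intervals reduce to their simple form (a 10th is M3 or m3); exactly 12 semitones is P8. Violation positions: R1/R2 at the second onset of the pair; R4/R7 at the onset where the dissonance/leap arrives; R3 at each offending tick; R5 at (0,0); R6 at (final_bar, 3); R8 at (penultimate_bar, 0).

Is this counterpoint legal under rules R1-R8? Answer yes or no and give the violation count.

bar 0: v0=A3 v1=A4 (P8)
bar 1: v0=G3 v1=C4 (P4)
bar 2: v0=A3 v1=B3 (M2)
bar 3: v0=G3 v1=C4 (P4)
bar 4: v0=F3 v1=E4 (M7)
bar 5: v0=E3 v1=A3 (P4)
bar 6: v0=D3 v1=C4 (m7)
bar 7: v0=C3 v1=F3 (P4)
bar 8: v0=G3 v1=A3 (M2)
bar 9: v0=A3 v1=A4 (P8)
  R4 @ bar2.0: A3/B3 M2 untreated
  R4 @ bar3.0: G3/C4 P4 untreated
  R4 @ bar4.0: F3/E4 M7 untreated
  R4 @ bar5.0: E3/A3 P4 untreated
  R4 @ bar6.0: D3/C4 m7 untreated
  R4 @ bar7.0: C3/F3 P4 untreated
  R4 @ bar8.0: G3/A3 M2 untreated
  R8 @ bar8.0: penult M2 not 3rd/6th
  R2 @ bar9.0: G3/B3 M3 -> A3/A4 P8 similar
  R7 @ bar9.0: B3->A4 leap 10st

No (10 violations)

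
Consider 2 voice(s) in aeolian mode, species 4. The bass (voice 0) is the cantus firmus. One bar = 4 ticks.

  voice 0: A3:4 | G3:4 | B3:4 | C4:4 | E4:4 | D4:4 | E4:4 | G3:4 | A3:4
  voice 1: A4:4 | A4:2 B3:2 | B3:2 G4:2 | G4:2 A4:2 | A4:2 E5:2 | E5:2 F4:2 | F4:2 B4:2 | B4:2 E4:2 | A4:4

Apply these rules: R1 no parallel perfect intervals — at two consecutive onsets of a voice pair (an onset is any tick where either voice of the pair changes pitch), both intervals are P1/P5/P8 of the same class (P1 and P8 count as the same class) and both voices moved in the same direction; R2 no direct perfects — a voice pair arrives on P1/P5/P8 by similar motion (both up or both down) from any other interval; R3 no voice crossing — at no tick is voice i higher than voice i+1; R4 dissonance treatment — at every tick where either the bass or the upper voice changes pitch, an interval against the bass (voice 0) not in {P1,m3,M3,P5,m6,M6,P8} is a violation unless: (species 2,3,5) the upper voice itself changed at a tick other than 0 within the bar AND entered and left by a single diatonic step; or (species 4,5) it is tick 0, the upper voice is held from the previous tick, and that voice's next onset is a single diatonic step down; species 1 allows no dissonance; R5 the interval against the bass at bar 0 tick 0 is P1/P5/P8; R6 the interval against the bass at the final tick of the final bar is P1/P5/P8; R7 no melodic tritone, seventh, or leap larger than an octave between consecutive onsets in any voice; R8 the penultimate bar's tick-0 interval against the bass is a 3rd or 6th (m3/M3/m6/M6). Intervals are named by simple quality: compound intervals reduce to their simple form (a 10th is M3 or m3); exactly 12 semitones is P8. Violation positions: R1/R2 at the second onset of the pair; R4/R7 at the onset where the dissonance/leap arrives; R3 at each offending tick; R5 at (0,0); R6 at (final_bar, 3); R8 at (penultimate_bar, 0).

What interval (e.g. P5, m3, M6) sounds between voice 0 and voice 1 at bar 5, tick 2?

m3

voice 0=D4 voice 1=F4 -> m3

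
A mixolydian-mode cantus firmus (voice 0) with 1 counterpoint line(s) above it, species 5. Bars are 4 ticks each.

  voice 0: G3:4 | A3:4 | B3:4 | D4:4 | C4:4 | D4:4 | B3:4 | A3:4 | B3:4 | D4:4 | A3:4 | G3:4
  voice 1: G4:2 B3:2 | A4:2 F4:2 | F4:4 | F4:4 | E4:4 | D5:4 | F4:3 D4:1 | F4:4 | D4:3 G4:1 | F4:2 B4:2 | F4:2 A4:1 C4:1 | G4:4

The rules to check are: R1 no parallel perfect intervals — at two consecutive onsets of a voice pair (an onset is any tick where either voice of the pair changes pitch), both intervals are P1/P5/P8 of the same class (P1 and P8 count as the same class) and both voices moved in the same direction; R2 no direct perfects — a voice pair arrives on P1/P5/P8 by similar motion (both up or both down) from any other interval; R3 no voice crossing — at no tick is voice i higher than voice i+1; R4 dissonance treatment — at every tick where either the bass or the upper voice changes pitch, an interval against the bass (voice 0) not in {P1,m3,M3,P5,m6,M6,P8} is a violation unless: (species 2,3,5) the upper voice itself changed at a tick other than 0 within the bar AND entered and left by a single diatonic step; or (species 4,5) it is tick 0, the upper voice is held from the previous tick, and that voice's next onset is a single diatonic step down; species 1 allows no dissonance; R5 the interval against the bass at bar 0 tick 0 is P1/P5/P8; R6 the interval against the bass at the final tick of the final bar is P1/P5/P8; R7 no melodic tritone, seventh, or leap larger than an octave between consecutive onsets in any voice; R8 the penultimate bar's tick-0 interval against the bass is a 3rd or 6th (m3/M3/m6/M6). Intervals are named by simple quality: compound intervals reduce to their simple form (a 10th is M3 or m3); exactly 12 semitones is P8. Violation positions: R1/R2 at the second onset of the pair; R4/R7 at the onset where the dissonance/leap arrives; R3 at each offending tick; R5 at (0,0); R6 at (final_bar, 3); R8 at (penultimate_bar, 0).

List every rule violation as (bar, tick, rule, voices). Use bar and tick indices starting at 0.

bar 0: v0=G3 v1=G4 downbeat P8
bar 1: v0=A3 v1=A4 downbeat P8
bar 2: v0=B3 v1=F4 downbeat TT
bar 3: v0=D4 v1=F4 downbeat m3
bar 4: v0=C4 v1=E4 downbeat M3
bar 5: v0=D4 v1=D5 downbeat P8
bar 6: v0=B3 v1=F4 downbeat TT
bar 7: v0=A3 v1=F4 downbeat m6
bar 8: v0=B3 v1=D4 downbeat m3
bar 9: v0=D4 v1=F4 downbeat m3
bar 10: v0=A3 v1=F4 downbeat m6
bar 11: v0=G3 v1=G4 downbeat P8
  -> R2 @ bar 1 tick 0 v(0, 1): G3/B3 M3 -> A3/A4 P8 similar
  -> R7 @ bar 1 tick 0 v(1,): B3->A4 leap 10st
  -> R2 @ bar 5 tick 0 v(0, 1): C4/E4 M3 -> D4/D5 P8 similar
  -> R7 @ bar 5 tick 0 v(1,): E4->D5 leap 10st
  -> R4 @ bar 6 tick 0 v(0, 1): B3/F4 TT untreated
  -> R7 @ bar 9 tick 2 v(1,): F4->B4 leap 6st
  -> R7 @ bar 10 tick 0 v(1,): B4->F4 leap 6st

(1, 0, R2, (0, 1))
(1, 0, R7, (1,))
(5, 0, R2, (0, 1))
(5, 0, R7, (1,))
(6, 0, R4, (0, 1))
(9, 2, R7, (1,))
(10, 0, R7, (1,))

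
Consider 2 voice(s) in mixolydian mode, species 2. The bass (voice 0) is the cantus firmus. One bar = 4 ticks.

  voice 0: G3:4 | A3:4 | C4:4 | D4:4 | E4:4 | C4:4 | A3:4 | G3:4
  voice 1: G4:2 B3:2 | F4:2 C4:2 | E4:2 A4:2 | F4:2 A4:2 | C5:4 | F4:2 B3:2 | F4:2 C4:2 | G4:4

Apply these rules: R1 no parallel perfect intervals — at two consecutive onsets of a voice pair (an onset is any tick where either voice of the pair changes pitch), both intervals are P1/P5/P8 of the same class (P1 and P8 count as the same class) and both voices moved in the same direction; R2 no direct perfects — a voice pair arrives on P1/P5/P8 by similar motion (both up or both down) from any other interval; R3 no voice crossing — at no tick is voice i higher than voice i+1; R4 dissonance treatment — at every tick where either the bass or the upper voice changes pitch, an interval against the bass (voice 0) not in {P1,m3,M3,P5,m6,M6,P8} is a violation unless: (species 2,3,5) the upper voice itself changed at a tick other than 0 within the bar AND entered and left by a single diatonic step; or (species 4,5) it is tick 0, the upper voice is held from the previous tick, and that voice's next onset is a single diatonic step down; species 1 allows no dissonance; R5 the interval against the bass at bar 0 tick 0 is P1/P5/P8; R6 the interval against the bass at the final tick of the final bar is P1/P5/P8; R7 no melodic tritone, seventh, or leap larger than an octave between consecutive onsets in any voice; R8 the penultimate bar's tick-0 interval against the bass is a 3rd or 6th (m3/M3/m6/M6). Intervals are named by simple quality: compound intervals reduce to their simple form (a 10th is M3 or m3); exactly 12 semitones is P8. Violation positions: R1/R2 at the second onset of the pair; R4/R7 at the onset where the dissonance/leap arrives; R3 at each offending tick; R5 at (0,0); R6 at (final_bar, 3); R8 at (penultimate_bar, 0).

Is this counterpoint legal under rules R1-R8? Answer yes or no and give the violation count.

bar 0: v0=G3 v1=G4 (P8)
bar 1: v0=A3 v1=F4 (m6)
bar 2: v0=C4 v1=E4 (M3)
bar 3: v0=D4 v1=F4 (m3)
bar 4: v0=E4 v1=C5 (m6)
bar 5: v0=C4 v1=F4 (P4)
bar 6: v0=A3 v1=F4 (m6)
bar 7: v0=G3 v1=G4 (P8)
  R7 @ bar1.0: B3->F4 leap 6st
  R4 @ bar5.0: C4/F4 P4 untreated
  R3 @ bar5.2: C4 above B3
  R4 @ bar5.2: C4/B3 m2 untreated
  R7 @ bar5.2: F4->B3 leap 6st
  R3 @ bar5.3: C4 above B3
  R7 @ bar6.0: B3->F4 leap 6st

No (7 violations)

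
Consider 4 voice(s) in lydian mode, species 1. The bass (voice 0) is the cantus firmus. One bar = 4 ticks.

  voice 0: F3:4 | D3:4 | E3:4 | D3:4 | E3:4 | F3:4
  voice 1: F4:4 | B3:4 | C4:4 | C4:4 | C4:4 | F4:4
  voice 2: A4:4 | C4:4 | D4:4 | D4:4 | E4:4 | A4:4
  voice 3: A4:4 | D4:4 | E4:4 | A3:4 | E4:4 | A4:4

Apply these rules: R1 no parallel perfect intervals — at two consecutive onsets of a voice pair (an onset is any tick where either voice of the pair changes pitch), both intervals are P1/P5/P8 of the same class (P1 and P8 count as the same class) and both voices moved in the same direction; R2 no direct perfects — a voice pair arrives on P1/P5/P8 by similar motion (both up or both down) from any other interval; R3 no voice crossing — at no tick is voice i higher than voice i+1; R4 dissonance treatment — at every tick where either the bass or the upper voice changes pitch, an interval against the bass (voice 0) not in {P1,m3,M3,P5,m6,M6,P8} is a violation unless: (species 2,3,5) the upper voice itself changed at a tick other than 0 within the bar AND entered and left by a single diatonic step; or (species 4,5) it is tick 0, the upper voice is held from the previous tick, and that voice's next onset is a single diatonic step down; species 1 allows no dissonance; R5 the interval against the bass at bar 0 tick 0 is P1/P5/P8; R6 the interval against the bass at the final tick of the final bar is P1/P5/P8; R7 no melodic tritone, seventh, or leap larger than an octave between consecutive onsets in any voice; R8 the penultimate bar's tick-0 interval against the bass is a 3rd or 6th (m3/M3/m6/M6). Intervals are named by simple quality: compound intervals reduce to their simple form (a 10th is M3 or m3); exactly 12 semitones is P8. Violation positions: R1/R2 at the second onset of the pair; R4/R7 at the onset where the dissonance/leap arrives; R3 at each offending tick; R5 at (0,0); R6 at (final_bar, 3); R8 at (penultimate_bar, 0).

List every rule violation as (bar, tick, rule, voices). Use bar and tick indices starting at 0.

bar 0: v0=F3 v1=F4 v2=A4 v3=A4 downbeat M3
bar 1: v0=D3 v1=B3 v2=C4 v3=D4 downbeat P8
bar 2: v0=E3 v1=C4 v2=D4 v3=E4 downbeat P8
bar 3: v0=D3 v1=C4 v2=D4 v3=A3 downbeat P5
bar 4: v0=E3 v1=C4 v2=E4 v3=E4 downbeat P8
bar 5: v0=F3 v1=F4 v2=A4 v3=A4 downbeat M3
  -> R5 @ bar 0 tick 0 v(0, 2): opens on M3
  -> R5 @ bar 0 tick 0 v(0, 3): opens on M3
  -> R2 @ bar 1 tick 0 v(0, 3): F3/A4 M3 -> D3/D4 P8 similar
  -> R4 @ bar 1 tick 0 v(0, 2): D3/C4 m7 untreated
  -> R7 @ bar 1 tick 0 v(1,): F4->B3 leap 6st
  -> R1 @ bar 2 tick 0 v(0, 3): D3/D4 P8 -> E3/E4 P8 similar
  -> R4 @ bar 2 tick 0 v(0, 2): E3/D4 m7 untreated
  -> R2 @ bar 3 tick 0 v(0, 3): E3/E4 P8 -> D3/A3 P5 similar
  -> R3 @ bar 3 tick 0 v(2, 3): D4 above A3
  -> R4 @ bar 3 tick 0 v(0, 1): D3/C4 m7 untreated
  -> R3 @ bar 3 tick 1 v(2, 3): D4 above A3
  -> R3 @ bar 3 tick 2 v(2, 3): D4 above A3
  -> R3 @ bar 3 tick 3 v(2, 3): D4 above A3
  -> R1 @ bar 4 tick 0 v(0, 2): D3/D4 P8 -> E3/E4 P8 similar
  -> R2 @ bar 4 tick 0 v(0, 3): D3/A3 P5 -> E3/E4 P8 similar
  -> R2 @ bar 4 tick 0 v(2, 3): D4/A3 P4 -> E4/E4 P1 similar
  -> R8 @ bar 4 tick 0 v(0, 2): penult P8 not 3rd/6th
  -> R8 @ bar 4 tick 0 v(0, 3): penult P8 not 3rd/6th
  -> R1 @ bar 5 tick 0 v(2, 3): E4/E4 P1 -> A4/A4 P1 similar
  -> R2 @ bar 5 tick 0 v(0, 1): E3/C4 m6 -> F3/F4 P8 similar
  -> R6 @ bar 5 tick 3 v(0, 2): closes on M3
  -> R6 @ bar 5 tick 3 v(0, 3): closes on M3

(0, 0, R5, (0, 2))
(0, 0, R5, (0, 3))
(1, 0, R2, (0, 3))
(1, 0, R4, (0, 2))
(1, 0, R7, (1,))
(2, 0, R1, (0, 3))
(2, 0, R4, (0, 2))
(3, 0, R2, (0, 3))
(3, 0, R3, (2, 3))
(3, 0, R4, (0, 1))
(3, 1, R3, (2, 3))
(3, 2, R3, (2, 3))
(3, 3, R3, (2, 3))
(4, 0, R1, (0, 2))
(4, 0, R2, (0, 3))
(4, 0, R2, (2, 3))
(4, 0, R8, (0, 2))
(4, 0, R8, (0, 3))
(5, 0, R1, (2, 3))
(5, 0, R2, (0, 1))
(5, 3, R6, (0, 2))
(5, 3, R6, (0, 3))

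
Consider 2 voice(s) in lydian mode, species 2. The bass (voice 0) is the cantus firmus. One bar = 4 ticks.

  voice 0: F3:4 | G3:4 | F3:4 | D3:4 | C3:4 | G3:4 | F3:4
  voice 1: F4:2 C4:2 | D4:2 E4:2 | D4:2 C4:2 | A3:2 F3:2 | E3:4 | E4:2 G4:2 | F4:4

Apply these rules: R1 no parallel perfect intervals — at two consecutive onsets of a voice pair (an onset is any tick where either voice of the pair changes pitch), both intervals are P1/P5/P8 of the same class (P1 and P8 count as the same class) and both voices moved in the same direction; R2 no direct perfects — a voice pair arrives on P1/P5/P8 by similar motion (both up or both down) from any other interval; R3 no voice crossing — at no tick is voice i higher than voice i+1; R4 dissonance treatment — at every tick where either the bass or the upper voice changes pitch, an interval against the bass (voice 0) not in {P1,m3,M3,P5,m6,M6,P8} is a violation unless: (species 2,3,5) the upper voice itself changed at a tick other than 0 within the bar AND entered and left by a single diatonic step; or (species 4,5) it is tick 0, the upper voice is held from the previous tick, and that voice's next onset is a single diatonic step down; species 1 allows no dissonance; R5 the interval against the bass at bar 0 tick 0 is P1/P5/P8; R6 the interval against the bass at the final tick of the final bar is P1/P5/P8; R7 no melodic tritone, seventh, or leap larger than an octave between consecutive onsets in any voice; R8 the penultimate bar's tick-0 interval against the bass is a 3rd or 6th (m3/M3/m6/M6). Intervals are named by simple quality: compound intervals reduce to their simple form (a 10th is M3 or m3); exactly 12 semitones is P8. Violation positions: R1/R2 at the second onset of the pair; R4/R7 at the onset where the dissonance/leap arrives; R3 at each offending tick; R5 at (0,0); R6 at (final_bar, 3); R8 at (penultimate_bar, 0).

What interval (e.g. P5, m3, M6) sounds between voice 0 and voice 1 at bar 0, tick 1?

voice 0=F3 voice 1=F4 -> P8

P8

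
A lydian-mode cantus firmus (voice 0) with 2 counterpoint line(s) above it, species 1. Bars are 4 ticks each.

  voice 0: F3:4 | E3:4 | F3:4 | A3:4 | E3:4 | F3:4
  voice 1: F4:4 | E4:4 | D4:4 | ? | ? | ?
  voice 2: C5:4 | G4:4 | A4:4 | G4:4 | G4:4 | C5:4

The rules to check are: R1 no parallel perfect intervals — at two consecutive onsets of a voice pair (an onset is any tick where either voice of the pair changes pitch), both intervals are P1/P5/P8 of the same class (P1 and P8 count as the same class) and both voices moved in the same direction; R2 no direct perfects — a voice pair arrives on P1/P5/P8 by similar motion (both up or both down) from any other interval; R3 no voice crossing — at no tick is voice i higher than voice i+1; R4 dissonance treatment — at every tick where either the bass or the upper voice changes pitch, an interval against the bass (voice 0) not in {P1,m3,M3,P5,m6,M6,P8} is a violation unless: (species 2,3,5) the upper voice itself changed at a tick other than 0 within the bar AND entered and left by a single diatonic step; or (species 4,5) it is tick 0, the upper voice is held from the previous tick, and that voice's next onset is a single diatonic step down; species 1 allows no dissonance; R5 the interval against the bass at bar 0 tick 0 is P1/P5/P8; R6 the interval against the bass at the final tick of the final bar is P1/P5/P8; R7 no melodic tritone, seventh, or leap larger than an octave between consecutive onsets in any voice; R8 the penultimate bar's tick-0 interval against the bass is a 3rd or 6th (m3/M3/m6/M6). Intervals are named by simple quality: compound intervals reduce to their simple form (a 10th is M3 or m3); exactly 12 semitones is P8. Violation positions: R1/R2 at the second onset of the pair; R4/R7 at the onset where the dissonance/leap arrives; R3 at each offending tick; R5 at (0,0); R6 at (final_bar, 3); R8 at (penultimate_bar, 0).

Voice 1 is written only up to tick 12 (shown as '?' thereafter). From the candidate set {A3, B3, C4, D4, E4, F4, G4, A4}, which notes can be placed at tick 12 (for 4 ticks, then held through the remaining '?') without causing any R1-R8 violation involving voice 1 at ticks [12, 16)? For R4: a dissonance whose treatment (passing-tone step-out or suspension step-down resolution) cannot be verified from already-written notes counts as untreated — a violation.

{A3, F4}

A3: legal
B3: violates R4
C4: violates R1
D4: violates R4
E4: violates R2
F4: legal
G4: violates R4
A4: violates R2,R3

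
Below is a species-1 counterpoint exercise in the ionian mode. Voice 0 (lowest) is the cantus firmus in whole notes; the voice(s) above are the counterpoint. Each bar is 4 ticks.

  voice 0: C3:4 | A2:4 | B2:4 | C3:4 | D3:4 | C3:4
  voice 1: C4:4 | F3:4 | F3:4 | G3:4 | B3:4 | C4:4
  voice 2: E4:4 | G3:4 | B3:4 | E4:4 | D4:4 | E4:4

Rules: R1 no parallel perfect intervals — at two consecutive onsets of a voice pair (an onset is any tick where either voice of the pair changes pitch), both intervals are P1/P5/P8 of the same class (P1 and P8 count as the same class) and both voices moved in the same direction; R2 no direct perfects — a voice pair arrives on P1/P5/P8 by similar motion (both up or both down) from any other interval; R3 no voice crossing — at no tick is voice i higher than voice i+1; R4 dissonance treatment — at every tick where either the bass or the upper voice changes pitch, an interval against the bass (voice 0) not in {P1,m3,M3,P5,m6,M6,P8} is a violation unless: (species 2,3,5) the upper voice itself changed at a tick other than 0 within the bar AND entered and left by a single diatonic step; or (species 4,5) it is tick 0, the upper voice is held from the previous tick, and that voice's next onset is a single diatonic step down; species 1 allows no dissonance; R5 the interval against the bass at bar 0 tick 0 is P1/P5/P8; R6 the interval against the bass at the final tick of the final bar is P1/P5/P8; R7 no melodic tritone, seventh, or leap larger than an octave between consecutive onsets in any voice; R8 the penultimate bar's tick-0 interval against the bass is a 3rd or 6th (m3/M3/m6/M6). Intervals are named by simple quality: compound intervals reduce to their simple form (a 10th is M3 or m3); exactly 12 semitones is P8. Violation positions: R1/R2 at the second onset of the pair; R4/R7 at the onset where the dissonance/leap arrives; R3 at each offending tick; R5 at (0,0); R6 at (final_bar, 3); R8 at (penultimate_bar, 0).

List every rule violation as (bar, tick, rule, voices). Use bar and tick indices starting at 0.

bar 0: v0=C3 v1=C4 v2=E4 downbeat M3
bar 1: v0=A2 v1=F3 v2=G3 downbeat m7
bar 2: v0=B2 v1=F3 v2=B3 downbeat P8
bar 3: v0=C3 v1=G3 v2=E4 downbeat M3
bar 4: v0=D3 v1=B3 v2=D4 downbeat P8
bar 5: v0=C3 v1=C4 v2=E4 downbeat M3
  -> R5 @ bar 0 tick 0 v(0, 2): opens on M3
  -> R4 @ bar 1 tick 0 v(0, 2): A2/G3 m7 untreated
  -> R2 @ bar 2 tick 0 v(0, 2): A2/G3 m7 -> B2/B3 P8 similar
  -> R4 @ bar 2 tick 0 v(0, 1): B2/F3 TT untreated
  -> R2 @ bar 3 tick 0 v(0, 1): B2/F3 TT -> C3/G3 P5 similar
  -> R8 @ bar 4 tick 0 v(0, 2): penult P8 not 3rd/6th
  -> R6 @ bar 5 tick 3 v(0, 2): closes on M3

(0, 0, R5, (0, 2))
(1, 0, R4, (0, 2))
(2, 0, R2, (0, 2))
(2, 0, R4, (0, 1))
(3, 0, R2, (0, 1))
(4, 0, R8, (0, 2))
(5, 3, R6, (0, 2))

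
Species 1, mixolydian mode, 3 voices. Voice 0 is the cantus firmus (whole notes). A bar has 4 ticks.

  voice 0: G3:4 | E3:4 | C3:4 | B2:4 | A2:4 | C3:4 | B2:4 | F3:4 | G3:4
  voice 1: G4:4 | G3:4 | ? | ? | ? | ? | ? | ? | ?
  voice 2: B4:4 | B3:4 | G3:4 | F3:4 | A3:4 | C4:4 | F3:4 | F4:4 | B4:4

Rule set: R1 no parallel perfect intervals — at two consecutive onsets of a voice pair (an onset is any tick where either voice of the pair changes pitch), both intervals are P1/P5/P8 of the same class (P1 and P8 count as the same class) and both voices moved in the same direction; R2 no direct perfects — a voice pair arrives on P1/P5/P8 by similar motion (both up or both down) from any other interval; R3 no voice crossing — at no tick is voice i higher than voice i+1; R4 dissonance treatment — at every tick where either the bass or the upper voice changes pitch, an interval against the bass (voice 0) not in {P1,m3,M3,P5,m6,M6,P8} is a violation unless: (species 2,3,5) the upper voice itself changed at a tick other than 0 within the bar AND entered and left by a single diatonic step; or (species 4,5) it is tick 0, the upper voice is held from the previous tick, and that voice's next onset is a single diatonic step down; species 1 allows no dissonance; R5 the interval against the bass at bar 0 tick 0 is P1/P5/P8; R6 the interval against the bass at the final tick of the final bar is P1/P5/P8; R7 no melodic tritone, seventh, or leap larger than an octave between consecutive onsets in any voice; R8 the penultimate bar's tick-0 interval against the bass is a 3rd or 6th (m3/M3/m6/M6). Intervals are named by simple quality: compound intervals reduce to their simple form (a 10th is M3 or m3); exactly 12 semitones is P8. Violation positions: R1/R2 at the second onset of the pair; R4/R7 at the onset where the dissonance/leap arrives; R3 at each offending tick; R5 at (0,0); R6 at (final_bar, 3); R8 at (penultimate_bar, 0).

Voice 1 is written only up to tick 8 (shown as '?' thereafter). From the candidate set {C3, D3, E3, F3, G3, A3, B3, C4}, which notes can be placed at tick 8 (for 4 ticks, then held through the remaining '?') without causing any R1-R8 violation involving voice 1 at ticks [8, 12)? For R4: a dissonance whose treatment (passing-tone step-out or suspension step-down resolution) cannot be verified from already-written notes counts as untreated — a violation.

C3: violates R2
D3: violates R4
E3: legal
F3: violates R4
G3: legal
A3: violates R3
B3: violates R3,R4
C4: violates R3

{E3, G3}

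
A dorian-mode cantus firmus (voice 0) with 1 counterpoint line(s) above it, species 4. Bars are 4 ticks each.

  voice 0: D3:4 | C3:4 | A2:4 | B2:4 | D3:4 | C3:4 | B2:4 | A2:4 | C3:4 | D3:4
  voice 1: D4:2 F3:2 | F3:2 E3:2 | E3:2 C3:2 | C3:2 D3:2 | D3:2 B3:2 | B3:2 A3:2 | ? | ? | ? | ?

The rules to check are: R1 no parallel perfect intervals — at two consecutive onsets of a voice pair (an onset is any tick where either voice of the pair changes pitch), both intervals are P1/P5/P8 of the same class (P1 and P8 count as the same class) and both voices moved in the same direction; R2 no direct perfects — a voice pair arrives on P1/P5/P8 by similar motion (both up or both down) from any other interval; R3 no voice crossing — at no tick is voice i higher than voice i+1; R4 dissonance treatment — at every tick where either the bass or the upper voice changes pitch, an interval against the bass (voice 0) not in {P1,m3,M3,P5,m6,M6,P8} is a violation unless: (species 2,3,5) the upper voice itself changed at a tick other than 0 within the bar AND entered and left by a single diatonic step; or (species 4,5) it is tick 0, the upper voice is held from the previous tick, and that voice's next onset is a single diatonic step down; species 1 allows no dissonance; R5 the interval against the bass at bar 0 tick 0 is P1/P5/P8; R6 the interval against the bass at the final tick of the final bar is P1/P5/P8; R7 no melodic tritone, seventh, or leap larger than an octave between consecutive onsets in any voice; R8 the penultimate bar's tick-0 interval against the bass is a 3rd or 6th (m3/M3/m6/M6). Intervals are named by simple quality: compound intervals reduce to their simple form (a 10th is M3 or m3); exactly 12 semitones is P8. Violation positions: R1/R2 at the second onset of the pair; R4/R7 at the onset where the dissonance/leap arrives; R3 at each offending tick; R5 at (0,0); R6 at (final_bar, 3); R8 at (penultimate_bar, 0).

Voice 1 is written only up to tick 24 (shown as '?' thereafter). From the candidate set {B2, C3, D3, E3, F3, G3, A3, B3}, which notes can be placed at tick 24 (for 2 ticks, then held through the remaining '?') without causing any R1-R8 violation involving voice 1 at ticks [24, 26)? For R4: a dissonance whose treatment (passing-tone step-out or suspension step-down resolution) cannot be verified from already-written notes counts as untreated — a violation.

{B3, D3, G3}

B2: violates R2,R7
C3: violates R4
D3: legal
E3: violates R4
F3: violates R4
G3: legal
A3: violates R4
B3: legal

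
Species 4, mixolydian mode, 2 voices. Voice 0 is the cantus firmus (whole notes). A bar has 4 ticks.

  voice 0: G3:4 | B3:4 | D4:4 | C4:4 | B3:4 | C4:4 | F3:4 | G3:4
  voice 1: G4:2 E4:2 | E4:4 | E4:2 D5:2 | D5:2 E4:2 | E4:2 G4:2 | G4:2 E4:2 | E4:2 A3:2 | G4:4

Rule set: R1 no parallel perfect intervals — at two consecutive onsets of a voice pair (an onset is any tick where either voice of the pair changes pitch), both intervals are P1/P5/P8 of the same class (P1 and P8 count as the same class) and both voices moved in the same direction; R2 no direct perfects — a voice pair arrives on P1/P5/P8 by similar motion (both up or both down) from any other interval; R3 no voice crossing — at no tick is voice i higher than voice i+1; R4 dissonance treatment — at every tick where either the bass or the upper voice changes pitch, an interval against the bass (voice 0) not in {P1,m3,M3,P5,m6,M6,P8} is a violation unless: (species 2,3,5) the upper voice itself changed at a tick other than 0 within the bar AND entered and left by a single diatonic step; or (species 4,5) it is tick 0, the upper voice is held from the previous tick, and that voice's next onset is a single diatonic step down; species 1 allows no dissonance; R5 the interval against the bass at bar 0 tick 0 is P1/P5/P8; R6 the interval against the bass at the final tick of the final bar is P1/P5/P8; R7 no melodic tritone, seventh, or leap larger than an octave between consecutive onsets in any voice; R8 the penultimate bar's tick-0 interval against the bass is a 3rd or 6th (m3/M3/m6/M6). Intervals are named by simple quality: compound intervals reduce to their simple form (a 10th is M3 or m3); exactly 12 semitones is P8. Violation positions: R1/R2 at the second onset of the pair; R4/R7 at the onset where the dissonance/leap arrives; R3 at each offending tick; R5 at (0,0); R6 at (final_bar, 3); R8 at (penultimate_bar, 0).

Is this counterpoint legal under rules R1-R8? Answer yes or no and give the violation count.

No (10 violations)

bar 0: v0=G3 v1=G4 (P8)
bar 1: v0=B3 v1=E4 (P4)
bar 2: v0=D4 v1=E4 (M2)
bar 3: v0=C4 v1=D5 (M2)
bar 4: v0=B3 v1=E4 (P4)
bar 5: v0=C4 v1=G4 (P5)
bar 6: v0=F3 v1=E4 (M7)
bar 7: v0=G3 v1=G4 (P8)
  R4 @ bar1.0: B3/E4 P4 untreated
  R4 @ bar2.0: D4/E4 M2 untreated
  R7 @ bar2.2: E4->D5 leap 10st
  R4 @ bar3.0: C4/D5 M2 untreated
  R7 @ bar3.2: D5->E4 leap 10st
  R4 @ bar4.0: B3/E4 P4 untreated
  R4 @ bar6.0: F3/E4 M7 untreated
  R8 @ bar6.0: penult M7 not 3rd/6th
  R2 @ bar7.0: F3/A3 M3 -> G3/G4 P8 similar
  R7 @ bar7.0: A3->G4 leap 10st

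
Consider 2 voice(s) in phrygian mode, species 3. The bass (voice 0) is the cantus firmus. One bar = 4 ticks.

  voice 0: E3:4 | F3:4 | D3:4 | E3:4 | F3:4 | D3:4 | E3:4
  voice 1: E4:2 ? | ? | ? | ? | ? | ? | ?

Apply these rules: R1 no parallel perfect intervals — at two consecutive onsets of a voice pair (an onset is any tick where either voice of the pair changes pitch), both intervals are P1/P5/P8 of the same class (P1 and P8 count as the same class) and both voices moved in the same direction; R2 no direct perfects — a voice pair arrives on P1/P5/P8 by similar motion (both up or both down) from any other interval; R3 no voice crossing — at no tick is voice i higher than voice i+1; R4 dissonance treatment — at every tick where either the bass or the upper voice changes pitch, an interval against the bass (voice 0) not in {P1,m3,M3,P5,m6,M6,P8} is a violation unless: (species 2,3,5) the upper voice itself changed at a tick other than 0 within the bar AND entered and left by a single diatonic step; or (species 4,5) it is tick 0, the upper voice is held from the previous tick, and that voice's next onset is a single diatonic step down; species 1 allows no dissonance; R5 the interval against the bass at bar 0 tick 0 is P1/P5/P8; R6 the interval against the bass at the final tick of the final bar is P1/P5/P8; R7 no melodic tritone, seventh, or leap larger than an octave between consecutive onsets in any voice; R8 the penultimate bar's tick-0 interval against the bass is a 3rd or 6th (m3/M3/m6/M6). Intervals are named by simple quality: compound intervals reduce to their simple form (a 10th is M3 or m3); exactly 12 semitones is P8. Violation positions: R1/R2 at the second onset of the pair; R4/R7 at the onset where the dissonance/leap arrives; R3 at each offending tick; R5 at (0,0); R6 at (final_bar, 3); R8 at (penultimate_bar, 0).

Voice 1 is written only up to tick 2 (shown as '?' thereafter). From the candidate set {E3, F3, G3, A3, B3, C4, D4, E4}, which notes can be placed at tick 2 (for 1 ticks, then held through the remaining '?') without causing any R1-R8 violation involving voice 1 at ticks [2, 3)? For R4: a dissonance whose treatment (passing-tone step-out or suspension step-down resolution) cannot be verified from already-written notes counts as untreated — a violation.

E3: legal
F3: violates R4,R7
G3: legal
A3: violates R4
B3: legal
C4: legal
D4: violates R4
E4: legal

{B3, C4, E3, E4, G3}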